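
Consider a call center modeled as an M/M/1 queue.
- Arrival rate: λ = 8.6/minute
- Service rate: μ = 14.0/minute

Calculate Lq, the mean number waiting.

ρ = λ/μ = 8.6/14.0 = 0.6143
For M/M/1: Lq = λ²/(μ(μ-λ))
Lq = 73.96/(14.0 × 5.40)
Lq = 0.9783 calls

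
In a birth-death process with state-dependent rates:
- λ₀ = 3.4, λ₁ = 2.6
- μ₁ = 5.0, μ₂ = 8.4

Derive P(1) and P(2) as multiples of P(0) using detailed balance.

Balance equations:
State 0: λ₀P₀ = μ₁P₁ → P₁ = (λ₀/μ₁)P₀ = (3.4/5.0)P₀ = 0.6800P₀
State 1: P₂ = (λ₀λ₁)/(μ₁μ₂)P₀ = (3.4×2.6)/(5.0×8.4)P₀ = 0.2105P₀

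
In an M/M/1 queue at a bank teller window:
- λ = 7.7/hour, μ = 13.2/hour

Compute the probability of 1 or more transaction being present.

ρ = λ/μ = 7.7/13.2 = 0.5833
P(N ≥ n) = ρⁿ
P(N ≥ 1) = 0.5833^1
P(N ≥ 1) = 0.5833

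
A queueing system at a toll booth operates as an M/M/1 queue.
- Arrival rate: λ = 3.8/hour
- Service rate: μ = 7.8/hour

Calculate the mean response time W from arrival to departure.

First, compute utilization: ρ = λ/μ = 3.8/7.8 = 0.4872
For M/M/1: W = 1/(μ-λ)
W = 1/(7.8-3.8) = 1/4.00
W = 0.2500 hours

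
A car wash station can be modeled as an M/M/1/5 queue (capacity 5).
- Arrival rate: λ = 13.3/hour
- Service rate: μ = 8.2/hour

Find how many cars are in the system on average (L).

ρ = λ/μ = 13.3/8.2 = 1.62195
P₀ = (1-ρ)/(1-ρ^(K+1)) = (1-1.62195)/(1-1.62195^6) = -0.6220/-17.2064 = 0.03615
P_K = P₀×ρ^K = 0.036146 × 1.62195^5 = 0.036146 × 11.2250 = 0.4057
L = ρ[1 - (K+1)ρ^K + Kρ^(K+1)] / [(1-ρ)(1-ρ^(K+1))]
L = 1.62195 × (1 - 6×11.2250 + 5×18.2064) / ((1 - 1.62195) × (1 - 18.2064)) = 3.7409 cars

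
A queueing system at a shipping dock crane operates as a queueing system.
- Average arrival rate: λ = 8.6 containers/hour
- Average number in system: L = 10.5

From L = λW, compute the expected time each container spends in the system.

Little's Law: L = λW, so W = L/λ
W = 10.5/8.6 = 1.2209 hours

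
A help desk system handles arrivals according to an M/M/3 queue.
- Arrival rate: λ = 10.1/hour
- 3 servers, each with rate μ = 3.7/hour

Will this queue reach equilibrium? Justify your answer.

Stability requires ρ = λ/(cμ) < 1
ρ = 10.1/(3 × 3.7) = 10.1/11.10 = 0.9099
Since 0.9099 < 1, the system is STABLE.
The servers are busy 90.99% of the time.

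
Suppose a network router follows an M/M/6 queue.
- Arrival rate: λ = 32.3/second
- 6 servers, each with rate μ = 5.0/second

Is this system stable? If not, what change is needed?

Stability requires ρ = λ/(cμ) < 1
ρ = 32.3/(6 × 5.0) = 32.3/30.00 = 1.0767
Since 1.0767 ≥ 1, the system is UNSTABLE.
Need c > λ/μ = 32.3/5.0 = 6.46.
Minimum servers needed: c = 7.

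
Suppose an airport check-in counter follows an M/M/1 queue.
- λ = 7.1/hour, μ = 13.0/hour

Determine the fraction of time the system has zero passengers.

ρ = λ/μ = 7.1/13.0 = 0.5462
P(0) = 1 - ρ = 1 - 0.5462 = 0.4538
The server is idle 45.38% of the time.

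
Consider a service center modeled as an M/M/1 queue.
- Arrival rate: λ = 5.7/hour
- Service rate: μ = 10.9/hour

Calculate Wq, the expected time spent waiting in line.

First, compute utilization: ρ = λ/μ = 5.7/10.9 = 0.5229
For M/M/1: Wq = λ/(μ(μ-λ))
Wq = 5.7/(10.9 × (10.9-5.7))
Wq = 5.7/(10.9 × 5.20)
Wq = 0.1006 hours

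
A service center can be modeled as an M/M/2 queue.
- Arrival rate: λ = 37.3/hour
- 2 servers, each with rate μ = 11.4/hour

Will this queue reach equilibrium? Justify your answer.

Stability requires ρ = λ/(cμ) < 1
ρ = 37.3/(2 × 11.4) = 37.3/22.80 = 1.6360
Since 1.6360 ≥ 1, the system is UNSTABLE.
Need c > λ/μ = 37.3/11.4 = 3.27.
Minimum servers needed: c = 4.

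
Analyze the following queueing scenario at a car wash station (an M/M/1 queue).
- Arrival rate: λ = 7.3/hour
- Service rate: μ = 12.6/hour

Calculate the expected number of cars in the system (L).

ρ = λ/μ = 7.3/12.6 = 0.5794
For M/M/1: L = λ/(μ-λ)
L = 7.3/(12.6-7.3) = 7.3/5.30
L = 1.3774 cars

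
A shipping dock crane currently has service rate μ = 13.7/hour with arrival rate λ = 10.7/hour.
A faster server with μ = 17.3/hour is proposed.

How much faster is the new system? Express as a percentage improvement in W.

System 1: ρ₁ = 10.7/13.7 = 0.7810, W₁ = 1/(13.7-10.7) = 0.3333
System 2: ρ₂ = 10.7/17.3 = 0.6185, W₂ = 1/(17.3-10.7) = 0.1515
Improvement: (W₁-W₂)/W₁ = (0.3333-0.1515)/0.3333 = 54.55%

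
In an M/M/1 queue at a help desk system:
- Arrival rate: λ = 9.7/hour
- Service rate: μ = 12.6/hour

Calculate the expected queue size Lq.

ρ = λ/μ = 9.7/12.6 = 0.7698
For M/M/1: Lq = λ²/(μ(μ-λ))
Lq = 94.09/(12.6 × 2.90)
Lq = 2.5750 tickets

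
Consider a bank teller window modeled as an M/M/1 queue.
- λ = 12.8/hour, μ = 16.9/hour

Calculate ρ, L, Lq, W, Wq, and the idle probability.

Step 1: ρ = λ/μ = 12.8/16.9 = 0.7574
Step 2: L = λ/(μ-λ) = 12.8/4.10 = 3.1220
Step 3: Lq = λ²/(μ(μ-λ)) = 163.84/(16.9×4.10) = 2.3646
Step 4: W = 1/(μ-λ) = 1/4.10 = 0.2439024
Step 5: Wq = λ/(μ(μ-λ)) = 12.8/(16.9×4.10) = 0.1847
Step 6: P(0) = 1-ρ = 0.2426
Verify: L = λW = 12.8×0.2439024 = 3.1220 ✔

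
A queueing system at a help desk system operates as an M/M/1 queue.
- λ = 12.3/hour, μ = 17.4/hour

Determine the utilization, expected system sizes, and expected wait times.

Step 1: ρ = λ/μ = 12.3/17.4 = 0.7069
Step 2: L = λ/(μ-λ) = 12.3/5.10 = 2.4118
Step 3: Lq = λ²/(μ(μ-λ)) = 151.29/(17.4×5.10) = 1.7049
Step 4: W = 1/(μ-λ) = 1/5.10 = 0.19608
Step 5: Wq = λ/(μ(μ-λ)) = 12.3/(17.4×5.10) = 0.1386
Step 6: P(0) = 1-ρ = 0.2931
Verify: L = λW = 12.3×0.19608 = 2.4118 ✔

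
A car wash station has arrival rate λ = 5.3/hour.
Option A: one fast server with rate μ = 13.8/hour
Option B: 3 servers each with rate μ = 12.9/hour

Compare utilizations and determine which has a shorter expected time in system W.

Option A: single server μ = 13.8 (M/M/1)
  ρ_A = 5.3/13.8 = 0.3841
  W_A = 1/(μ-λ) = 1/(13.8-5.3) = 1/8.50 = 0.1176

Option B: 3 servers μ = 12.9 (M/M/3)
  ρ_B = λ/(cμ) = 5.3/(3×12.9) = 0.1370
  Offered load a = λ/μ = cρ = 5.3/12.9 = 0.4109
  P₀ = [ Σₙ₌₀^2 aⁿ/n! + a^3/(3!(1-ρ)) ]⁻¹
  Σ = a^0/0! + a^1/1! + a^2/2! = 1.0000 + 0.4109 + 0.08440 = 1.4953
  a^3/(3!(1-ρ)) = 0.06935/(6 × 0.8630) = 0.01339
  P₀ = 1/(1.4953 + 0.01339) = 0.6628
  Lq = P₀·a^3·ρ / (3!(1-ρ)²) = 0.6628 × 0.06935 × 0.1370 / (6 × 0.7449) = 0.001409
  Wq_B = Lq/λ = 0.001409/5.3 = 0.0002658
  W_B = Wq_B + 1/μ = 0.0002658 + 0.07752 = 0.07779

Since W_B = 0.07779 < W_A = 0.1176, Option B (multiple servers) has the shorter time in system.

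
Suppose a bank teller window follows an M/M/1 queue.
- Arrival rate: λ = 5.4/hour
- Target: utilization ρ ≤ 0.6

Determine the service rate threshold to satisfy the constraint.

ρ = λ/μ, so μ = λ/ρ
μ ≥ 5.4/0.6 = 9.0000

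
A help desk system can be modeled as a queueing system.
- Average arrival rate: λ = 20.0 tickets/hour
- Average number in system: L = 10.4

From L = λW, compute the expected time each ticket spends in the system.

Little's Law: L = λW, so W = L/λ
W = 10.4/20.0 = 0.5200 hours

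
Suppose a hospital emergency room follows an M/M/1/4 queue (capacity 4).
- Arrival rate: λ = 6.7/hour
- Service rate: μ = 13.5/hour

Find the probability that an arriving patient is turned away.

ρ = λ/μ = 6.7/13.5 = 0.4963
P₀ = (1-ρ)/(1-ρ^(K+1)) = (1-0.4963)/(1-0.4963^5) = 0.5037/0.9699 = 0.5193
P_K = P₀×ρ^K = 0.5193 × 0.4963^4 = 0.5193 × 0.06067 = 0.03151
Blocking probability = 3.15%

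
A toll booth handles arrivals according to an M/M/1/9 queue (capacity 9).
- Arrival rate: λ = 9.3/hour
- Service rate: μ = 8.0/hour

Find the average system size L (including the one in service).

ρ = λ/μ = 9.3/8.0 = 1.1625
P₀ = (1-ρ)/(1-ρ^(K+1)) = (1-1.1625)/(1-1.1625^10) = -0.1625/-3.5074 = 0.04633
P_K = P₀×ρ^K = 0.04633 × 1.1625^9 = 0.04633 × 3.8774 = 0.1796
L = ρ[1 - (K+1)ρ^K + Kρ^(K+1)] / [(1-ρ)(1-ρ^(K+1))]
L = 1.1625 × (1 - 10×3.877365 + 9×4.507436) / ((1 - 1.1625) × (1 - 4.507436)) = 5.6972 vehicles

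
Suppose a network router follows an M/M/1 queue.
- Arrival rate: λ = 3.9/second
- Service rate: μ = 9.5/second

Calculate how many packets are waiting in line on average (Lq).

ρ = λ/μ = 3.9/9.5 = 0.4105
For M/M/1: Lq = λ²/(μ(μ-λ))
Lq = 15.21/(9.5 × 5.60)
Lq = 0.2859 packets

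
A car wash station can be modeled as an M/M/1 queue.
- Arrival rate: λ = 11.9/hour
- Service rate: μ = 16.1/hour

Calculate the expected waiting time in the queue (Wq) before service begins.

First, compute utilization: ρ = λ/μ = 11.9/16.1 = 0.7391
For M/M/1: Wq = λ/(μ(μ-λ))
Wq = 11.9/(16.1 × (16.1-11.9))
Wq = 11.9/(16.1 × 4.20)
Wq = 0.1760 hours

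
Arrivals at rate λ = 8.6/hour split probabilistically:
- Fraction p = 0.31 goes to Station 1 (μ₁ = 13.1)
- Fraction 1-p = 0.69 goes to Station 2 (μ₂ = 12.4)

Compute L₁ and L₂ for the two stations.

Effective rates: λ₁ = 8.6×0.31 = 2.666, λ₂ = 8.6×0.69 = 5.934
Station 1: ρ₁ = 2.666/13.1 = 0.2035, L₁ = ρ₁/(1-ρ₁) = 0.2035/(1-0.2035) = 0.2555
Station 2: ρ₂ = 5.934/12.4 = 0.47855, L₂ = ρ₂/(1-ρ₂) = 0.47855/(1-0.47855) = 0.9177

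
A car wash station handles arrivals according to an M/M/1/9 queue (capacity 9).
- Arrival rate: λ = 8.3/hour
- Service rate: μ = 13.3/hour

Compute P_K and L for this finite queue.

ρ = λ/μ = 8.3/13.3 = 0.62406
P₀ = (1-ρ)/(1-ρ^(K+1)) = (1-0.62406)/(1-0.62406^10) = 0.3759/0.9910 = 0.3793
P_K = P₀×ρ^K = 0.37934 × 0.62406^9 = 0.37934 × 0.014356 = 0.005446
Blocking probability P_9 = 0.005446 (0.54%)
L = ρ[1 - (K+1)ρ^K + Kρ^(K+1)] / [(1-ρ)(1-ρ^(K+1))]
L = 0.62406 × (1 - 10×0.014356 + 9×0.0089591) / ((1 - 0.62406) × (1 - 0.0089591)) = 1.5696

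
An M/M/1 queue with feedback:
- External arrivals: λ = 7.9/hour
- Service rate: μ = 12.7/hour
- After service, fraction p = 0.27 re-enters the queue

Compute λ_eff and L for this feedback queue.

Effective arrival rate: λ_eff = λ/(1-p) = 7.9/(1-0.27) = 7.9/0.73 = 10.8219
ρ = λ_eff/μ = 10.8219/12.7 = 0.85212
L = ρ/(1-ρ) = 0.85212/(1-0.85212) = 5.7622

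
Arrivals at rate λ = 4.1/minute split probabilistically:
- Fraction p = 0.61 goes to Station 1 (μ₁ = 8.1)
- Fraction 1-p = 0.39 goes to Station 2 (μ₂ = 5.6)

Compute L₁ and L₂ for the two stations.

Effective rates: λ₁ = 4.1×0.61 = 2.501, λ₂ = 4.1×0.39 = 1.599
Station 1: ρ₁ = 2.501/8.1 = 0.30877, L₁ = ρ₁/(1-ρ₁) = 0.30877/(1-0.30877) = 0.4467
Station 2: ρ₂ = 1.599/5.6 = 0.28554, L₂ = ρ₂/(1-ρ₂) = 0.28554/(1-0.28554) = 0.3997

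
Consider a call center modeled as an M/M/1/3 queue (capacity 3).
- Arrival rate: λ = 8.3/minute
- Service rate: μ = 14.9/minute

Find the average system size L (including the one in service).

ρ = λ/μ = 8.3/14.9 = 0.55705
P₀ = (1-ρ)/(1-ρ^(K+1)) = (1-0.55705)/(1-0.55705^4) = 0.4429/0.9037 = 0.4901
P_K = P₀×ρ^K = 0.490146 × 0.55705^3 = 0.490146 × 0.172855 = 0.08472
L = ρ[1 - (K+1)ρ^K + Kρ^(K+1)] / [(1-ρ)(1-ρ^(K+1))]
L = 0.55705 × (1 - 4×0.17286 + 3×0.096289) / ((1 - 0.55705) × (1 - 0.096289)) = 0.8314 calls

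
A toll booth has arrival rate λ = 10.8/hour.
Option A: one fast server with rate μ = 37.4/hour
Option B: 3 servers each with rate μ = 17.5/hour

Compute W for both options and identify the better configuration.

Option A: single server μ = 37.4 (M/M/1)
  ρ_A = 10.8/37.4 = 0.2888
  W_A = 1/(μ-λ) = 1/(37.4-10.8) = 1/26.60 = 0.03759

Option B: 3 servers μ = 17.5 (M/M/3)
  ρ_B = λ/(cμ) = 10.8/(3×17.5) = 0.2057
  Offered load a = λ/μ = cρ = 10.8/17.5 = 0.6171
  P₀ = [ Σₙ₌₀^2 aⁿ/n! + a^3/(3!(1-ρ)) ]⁻¹
  Σ = a^0/0! + a^1/1! + a^2/2! = 1.0000 + 0.61714 + 0.19043 = 1.8076
  a^3/(3!(1-ρ)) = 0.23505/(6 × 0.79429) = 0.04932
  P₀ = 1/(1.8076 + 0.04932) = 0.5385
  Lq = P₀·a^3·ρ / (3!(1-ρ)²) = 0.53853 × 0.23505 × 0.20571 / (6 × 0.63089) = 0.006879
  Wq_B = Lq/λ = 0.0068791/10.8 = 0.0006370
  W_B = Wq_B + 1/μ = 0.0006370 + 0.05714 = 0.05778

Since W_A = 0.03759 < W_B = 0.05778, Option A (single fast server) has the shorter time in system.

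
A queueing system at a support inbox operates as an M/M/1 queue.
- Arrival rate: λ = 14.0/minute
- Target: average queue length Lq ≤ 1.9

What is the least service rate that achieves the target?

For M/M/1: Lq = λ²/(μ(μ-λ))
Need Lq ≤ 1.9, i.e. μ(μ-λ) ≥ λ²/1.9
μ² - 14.0μ - 196.00/1.9 ≥ 0  →  μ² - 14.0μ - 103.1579 ≥ 0
Quadratic formula (positive root): μ = [λ + √(λ² + 4×103.1579)]/2
Discriminant: 196.00 + 4×103.1579 = 608.6316, √608.6316 = 24.67046
μ ≥ (14.0 + 24.67046)/2 = 19.3352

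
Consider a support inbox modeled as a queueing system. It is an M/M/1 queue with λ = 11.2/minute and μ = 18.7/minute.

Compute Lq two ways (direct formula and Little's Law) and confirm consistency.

Method 1 (direct): Lq = λ²/(μ(μ-λ)) = 125.44/(18.7 × 7.50) = 0.8944

Method 2 (Little's Law):
W = 1/(μ-λ) = 1/7.50 = 0.133333
Wq = W - 1/μ = 0.133333 - 0.0534759 = 0.07986
Lq = λWq = 11.2 × 0.07986 = 0.8944 ✔ (matches Method 1)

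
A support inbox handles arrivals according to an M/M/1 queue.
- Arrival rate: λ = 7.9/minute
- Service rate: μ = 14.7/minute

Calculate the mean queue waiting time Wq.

First, compute utilization: ρ = λ/μ = 7.9/14.7 = 0.5374
For M/M/1: Wq = λ/(μ(μ-λ))
Wq = 7.9/(14.7 × (14.7-7.9))
Wq = 7.9/(14.7 × 6.80)
Wq = 0.07903 minutes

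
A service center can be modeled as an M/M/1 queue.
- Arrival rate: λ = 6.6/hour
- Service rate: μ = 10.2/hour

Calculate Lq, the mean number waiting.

ρ = λ/μ = 6.6/10.2 = 0.6471
For M/M/1: Lq = λ²/(μ(μ-λ))
Lq = 43.56/(10.2 × 3.60)
Lq = 1.1863 customers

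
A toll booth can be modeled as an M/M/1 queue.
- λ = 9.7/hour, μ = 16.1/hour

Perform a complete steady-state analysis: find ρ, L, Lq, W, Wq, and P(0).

Step 1: ρ = λ/μ = 9.7/16.1 = 0.6025
Step 2: L = λ/(μ-λ) = 9.7/6.40 = 1.5156
Step 3: Lq = λ²/(μ(μ-λ)) = 94.09/(16.1×6.40) = 0.9131
Step 4: W = 1/(μ-λ) = 1/6.40 = 0.15625
Step 5: Wq = λ/(μ(μ-λ)) = 9.7/(16.1×6.40) = 0.09414
Step 6: P(0) = 1-ρ = 0.3975
Verify: L = λW = 9.7×0.15625 = 1.5156 ✔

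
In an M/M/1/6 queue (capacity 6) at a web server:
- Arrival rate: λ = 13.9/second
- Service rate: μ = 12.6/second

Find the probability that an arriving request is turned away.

ρ = λ/μ = 13.9/12.6 = 1.10317
P₀ = (1-ρ)/(1-ρ^(K+1)) = (1-1.10317)/(1-1.10317^7) = -0.1032/-0.9884 = 0.1044
P_K = P₀×ρ^K = 0.10438 × 1.10317^6 = 0.10438 × 1.8024 = 0.1881
Blocking probability = 18.81%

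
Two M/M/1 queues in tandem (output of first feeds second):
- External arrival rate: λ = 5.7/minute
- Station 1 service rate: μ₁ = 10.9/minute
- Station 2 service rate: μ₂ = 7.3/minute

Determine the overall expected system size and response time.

By Jackson's theorem, each station behaves as independent M/M/1.
Station 1: ρ₁ = 5.7/10.9 = 0.5229, L₁ = ρ₁/(1-ρ₁) = λ/(μ₁-λ) = 5.7/5.20 = 1.0962
Station 2: ρ₂ = 5.7/7.3 = 0.7808, L₂ = ρ₂/(1-ρ₂) = λ/(μ₂-λ) = 5.7/1.60 = 3.5625
Total: L = L₁ + L₂ = 1.0962 + 3.5625 = 4.6587
W = L/λ = 4.6587/5.7 = 0.8173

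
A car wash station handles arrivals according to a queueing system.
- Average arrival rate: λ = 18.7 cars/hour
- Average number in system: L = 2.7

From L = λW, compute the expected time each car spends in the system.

Little's Law: L = λW, so W = L/λ
W = 2.7/18.7 = 0.1444 hours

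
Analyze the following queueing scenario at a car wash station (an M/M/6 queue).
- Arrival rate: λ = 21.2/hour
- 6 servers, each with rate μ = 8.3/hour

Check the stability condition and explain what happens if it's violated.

Stability requires ρ = λ/(cμ) < 1
ρ = 21.2/(6 × 8.3) = 21.2/49.80 = 0.4257
Since 0.4257 < 1, the system is STABLE.
The servers are busy 42.57% of the time.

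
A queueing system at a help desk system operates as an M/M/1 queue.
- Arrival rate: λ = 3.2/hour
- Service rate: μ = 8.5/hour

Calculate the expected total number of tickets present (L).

ρ = λ/μ = 3.2/8.5 = 0.3765
For M/M/1: L = λ/(μ-λ)
L = 3.2/(8.5-3.2) = 3.2/5.30
L = 0.6038 tickets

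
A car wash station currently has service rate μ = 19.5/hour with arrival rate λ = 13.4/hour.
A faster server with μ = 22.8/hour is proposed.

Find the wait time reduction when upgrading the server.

System 1: ρ₁ = 13.4/19.5 = 0.6872, W₁ = 1/(19.5-13.4) = 0.16393
System 2: ρ₂ = 13.4/22.8 = 0.5877, W₂ = 1/(22.8-13.4) = 0.10638
Improvement: (W₁-W₂)/W₁ = (0.16393-0.10638)/0.16393 = 35.11%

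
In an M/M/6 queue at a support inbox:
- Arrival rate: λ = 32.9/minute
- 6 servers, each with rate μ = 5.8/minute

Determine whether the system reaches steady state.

Stability requires ρ = λ/(cμ) < 1
ρ = 32.9/(6 × 5.8) = 32.9/34.80 = 0.9454
Since 0.9454 < 1, the system is STABLE.
The servers are busy 94.54% of the time.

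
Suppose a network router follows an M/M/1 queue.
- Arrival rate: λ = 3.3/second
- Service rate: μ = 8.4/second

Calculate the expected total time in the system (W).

First, compute utilization: ρ = λ/μ = 3.3/8.4 = 0.3929
For M/M/1: W = 1/(μ-λ)
W = 1/(8.4-3.3) = 1/5.10
W = 0.1961 seconds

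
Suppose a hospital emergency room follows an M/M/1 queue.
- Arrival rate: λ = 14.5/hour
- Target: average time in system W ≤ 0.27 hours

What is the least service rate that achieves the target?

For M/M/1: W = 1/(μ-λ)
Need W ≤ 0.27, so 1/(μ-λ) ≤ 0.27
μ - λ ≥ 1/0.27 = 3.7037
μ ≥ 14.5 + 3.7037 = 18.2037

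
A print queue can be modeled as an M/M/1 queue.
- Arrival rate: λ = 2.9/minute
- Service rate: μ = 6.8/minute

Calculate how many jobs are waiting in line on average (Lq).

ρ = λ/μ = 2.9/6.8 = 0.4265
For M/M/1: Lq = λ²/(μ(μ-λ))
Lq = 8.41/(6.8 × 3.90)
Lq = 0.3171 jobs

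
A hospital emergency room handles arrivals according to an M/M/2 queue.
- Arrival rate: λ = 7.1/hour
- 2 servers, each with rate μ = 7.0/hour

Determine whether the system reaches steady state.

Stability requires ρ = λ/(cμ) < 1
ρ = 7.1/(2 × 7.0) = 7.1/14.00 = 0.5071
Since 0.5071 < 1, the system is STABLE.
The servers are busy 50.71% of the time.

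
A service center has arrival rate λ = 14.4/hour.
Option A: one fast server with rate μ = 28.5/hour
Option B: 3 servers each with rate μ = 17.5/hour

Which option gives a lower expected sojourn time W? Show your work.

Option A: single server μ = 28.5 (M/M/1)
  ρ_A = 14.4/28.5 = 0.5053
  W_A = 1/(μ-λ) = 1/(28.5-14.4) = 1/14.10 = 0.07092

Option B: 3 servers μ = 17.5 (M/M/3)
  ρ_B = λ/(cμ) = 14.4/(3×17.5) = 0.2743
  Offered load a = λ/μ = cρ = 14.4/17.5 = 0.8229
  P₀ = [ Σₙ₌₀^2 aⁿ/n! + a^3/(3!(1-ρ)) ]⁻¹
  Σ = a^0/0! + a^1/1! + a^2/2! = 1.0000 + 0.8229 + 0.3385 = 2.1614
  a^3/(3!(1-ρ)) = 0.5572/(6 × 0.7257) = 0.1280
  P₀ = 1/(2.1614 + 0.1280) = 0.4368
  Lq = P₀·a^3·ρ / (3!(1-ρ)²) = 0.43680 × 0.55715 × 0.27429 / (6 × 0.52666) = 0.02112
  Wq_B = Lq/λ = 0.02112/14.4 = 0.001467
  W_B = Wq_B + 1/μ = 0.001467 + 0.05714 = 0.05861

Since W_B = 0.05861 < W_A = 0.07092, Option B (multiple servers) has the shorter time in system.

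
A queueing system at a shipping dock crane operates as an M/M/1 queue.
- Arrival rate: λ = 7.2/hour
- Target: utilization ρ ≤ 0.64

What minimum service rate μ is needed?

ρ = λ/μ, so μ = λ/ρ
μ ≥ 7.2/0.64 = 11.2500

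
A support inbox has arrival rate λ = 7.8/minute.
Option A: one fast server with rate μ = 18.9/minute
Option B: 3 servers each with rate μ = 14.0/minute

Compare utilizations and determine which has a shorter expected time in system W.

Option A: single server μ = 18.9 (M/M/1)
  ρ_A = 7.8/18.9 = 0.4127
  W_A = 1/(μ-λ) = 1/(18.9-7.8) = 1/11.10 = 0.09009

Option B: 3 servers μ = 14.0 (M/M/3)
  ρ_B = λ/(cμ) = 7.8/(3×14.0) = 0.1857
  Offered load a = λ/μ = cρ = 7.8/14.0 = 0.5571
  P₀ = [ Σₙ₌₀^2 aⁿ/n! + a^3/(3!(1-ρ)) ]⁻¹
  Σ = a^0/0! + a^1/1! + a^2/2! = 1.0000 + 0.5571 + 0.1552 = 1.7123
  a^3/(3!(1-ρ)) = 0.17294/(6 × 0.81429) = 0.03540
  P₀ = 1/(1.7123 + 0.03540) = 0.5722
  Lq = P₀·a^3·ρ / (3!(1-ρ)²) = 0.57217 × 0.17294 × 0.18571 / (6 × 0.66306) = 0.004619
  Wq_B = Lq/λ = 0.004619/7.8 = 0.0005922
  W_B = Wq_B + 1/μ = 0.0005922 + 0.07143 = 0.07202

Since W_B = 0.07202 < W_A = 0.09009, Option B (multiple servers) has the shorter time in system.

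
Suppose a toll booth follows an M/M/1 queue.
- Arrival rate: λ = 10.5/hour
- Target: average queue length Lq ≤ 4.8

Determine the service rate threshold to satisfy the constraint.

For M/M/1: Lq = λ²/(μ(μ-λ))
Need Lq ≤ 4.8, i.e. μ(μ-λ) ≥ λ²/4.8
μ² - 10.5μ - 110.25/4.8 ≥ 0  →  μ² - 10.5μ - 22.96875 ≥ 0
Quadratic formula (positive root): μ = [λ + √(λ² + 4×22.96875)]/2
Discriminant: 110.25 + 4×22.96875 = 202.1250, √202.1250 = 14.21707
μ ≥ (10.5 + 14.21707)/2 = 12.3585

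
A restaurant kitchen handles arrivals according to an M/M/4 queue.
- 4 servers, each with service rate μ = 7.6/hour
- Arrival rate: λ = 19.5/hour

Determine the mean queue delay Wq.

Traffic intensity: ρ = λ/(cμ) = 19.5/(4×7.6) = 0.6414
Since ρ = 0.6414 < 1, system is stable.
Offered load a = λ/μ = cρ = 19.5/7.6 = 2.5658
P₀ = [ Σₙ₌₀^3 aⁿ/n! + a^4/(4!(1-ρ)) ]⁻¹
Σ = a^0/0! + a^1/1! + a^2/2! + a^3/3! = 1.0000 + 2.5658 + 3.2916 + 2.8152 = 9.6726
a^4/(4!(1-ρ)) = 43.3395/(24 × 0.35855) = 5.0364
P₀ = 1/(9.6726 + 5.0364) = 0.06799
Lq = P₀·a^4·ρ / (4!(1-ρ)²) = 0.067985 × 43.3395 × 0.64145 / (24 × 0.12856) = 0.6126
Wq = Lq/λ = 0.61255/19.5 = 0.03141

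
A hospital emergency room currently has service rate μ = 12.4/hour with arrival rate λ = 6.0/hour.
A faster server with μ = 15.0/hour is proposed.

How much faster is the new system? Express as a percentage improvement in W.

System 1: ρ₁ = 6.0/12.4 = 0.4839, W₁ = 1/(12.4-6.0) = 0.15625
System 2: ρ₂ = 6.0/15.0 = 0.4000, W₂ = 1/(15.0-6.0) = 0.11111
Improvement: (W₁-W₂)/W₁ = (0.15625-0.11111)/0.15625 = 28.89%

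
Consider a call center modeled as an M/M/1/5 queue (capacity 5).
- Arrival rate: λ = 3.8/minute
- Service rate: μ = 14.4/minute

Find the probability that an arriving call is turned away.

ρ = λ/μ = 3.8/14.4 = 0.26389
P₀ = (1-ρ)/(1-ρ^(K+1)) = (1-0.26389)/(1-0.26389^6) = 0.73611/0.99966 = 0.7364
P_K = P₀×ρ^K = 0.73636 × 0.26389^5 = 0.73636 × 0.0012797 = 0.0009423
Blocking probability = 0.09423%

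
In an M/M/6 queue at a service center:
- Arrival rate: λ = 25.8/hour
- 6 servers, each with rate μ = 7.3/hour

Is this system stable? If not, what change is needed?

Stability requires ρ = λ/(cμ) < 1
ρ = 25.8/(6 × 7.3) = 25.8/43.80 = 0.5890
Since 0.5890 < 1, the system is STABLE.
The servers are busy 58.90% of the time.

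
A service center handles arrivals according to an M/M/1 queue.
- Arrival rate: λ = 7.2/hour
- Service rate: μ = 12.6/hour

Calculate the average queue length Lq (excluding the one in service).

ρ = λ/μ = 7.2/12.6 = 0.5714
For M/M/1: Lq = λ²/(μ(μ-λ))
Lq = 51.84/(12.6 × 5.40)
Lq = 0.7619 customers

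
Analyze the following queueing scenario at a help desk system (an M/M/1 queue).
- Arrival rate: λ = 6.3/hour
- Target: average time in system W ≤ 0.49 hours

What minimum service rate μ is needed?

For M/M/1: W = 1/(μ-λ)
Need W ≤ 0.49, so 1/(μ-λ) ≤ 0.49
μ - λ ≥ 1/0.49 = 2.0408
μ ≥ 6.3 + 2.0408 = 8.3408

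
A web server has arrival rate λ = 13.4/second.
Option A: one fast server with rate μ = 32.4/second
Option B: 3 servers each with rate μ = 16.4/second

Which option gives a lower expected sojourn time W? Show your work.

Option A: single server μ = 32.4 (M/M/1)
  ρ_A = 13.4/32.4 = 0.4136
  W_A = 1/(μ-λ) = 1/(32.4-13.4) = 1/19.00 = 0.05263

Option B: 3 servers μ = 16.4 (M/M/3)
  ρ_B = λ/(cμ) = 13.4/(3×16.4) = 0.2724
  Offered load a = λ/μ = cρ = 13.4/16.4 = 0.8171
  P₀ = [ Σₙ₌₀^2 aⁿ/n! + a^3/(3!(1-ρ)) ]⁻¹
  Σ = a^0/0! + a^1/1! + a^2/2! = 1.0000 + 0.8171 + 0.3338 = 2.1509
  a^3/(3!(1-ρ)) = 0.54549/(6 × 0.72764) = 0.1249
  P₀ = 1/(2.1509 + 0.1249) = 0.4394
  Lq = P₀·a^3·ρ / (3!(1-ρ)²) = 0.4394 × 0.5455 × 0.2724 / (6 × 0.5295) = 0.02055
  Wq_B = Lq/λ = 0.02055/13.4 = 0.001534
  W_B = Wq_B + 1/μ = 0.001534 + 0.06098 = 0.06251

Since W_A = 0.05263 < W_B = 0.06251, Option A (single fast server) has the shorter time in system.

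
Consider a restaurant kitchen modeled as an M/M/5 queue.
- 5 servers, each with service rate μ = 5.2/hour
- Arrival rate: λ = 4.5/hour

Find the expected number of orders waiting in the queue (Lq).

Traffic intensity: ρ = λ/(cμ) = 4.5/(5×5.2) = 0.1731
Since ρ = 0.1731 < 1, system is stable.
Offered load a = λ/μ = cρ = 4.5/5.2 = 0.8654
P₀ = [ Σₙ₌₀^4 aⁿ/n! + a^5/(5!(1-ρ)) ]⁻¹
Σ = a^0/0! + a^1/1! + a^2/2! + a^3/3! + a^4/4! = 1.0000 + 0.8654 + 0.3744 + 0.1080 + 0.02337 = 2.3712
a^5/(5!(1-ρ)) = 0.4853/(120 × 0.8269) = 0.004891
P₀ = 1/(2.3712 + 0.004891) = 0.4209
Lq = P₀·a^5·ρ / (5!(1-ρ)²) = 0.42086 × 0.48534 × 0.17308 / (120 × 0.68380) = 0.0004308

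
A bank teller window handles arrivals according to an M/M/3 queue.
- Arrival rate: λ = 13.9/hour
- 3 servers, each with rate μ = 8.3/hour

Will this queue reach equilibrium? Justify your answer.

Stability requires ρ = λ/(cμ) < 1
ρ = 13.9/(3 × 8.3) = 13.9/24.90 = 0.5582
Since 0.5582 < 1, the system is STABLE.
The servers are busy 55.82% of the time.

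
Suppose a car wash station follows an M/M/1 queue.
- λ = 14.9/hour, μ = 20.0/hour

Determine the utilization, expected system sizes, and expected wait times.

Step 1: ρ = λ/μ = 14.9/20.0 = 0.7450
Step 2: L = λ/(μ-λ) = 14.9/5.10 = 2.9216
Step 3: Lq = λ²/(μ(μ-λ)) = 222.01/(20.0×5.10) = 2.1766
Step 4: W = 1/(μ-λ) = 1/5.10 = 0.19608
Step 5: Wq = λ/(μ(μ-λ)) = 14.9/(20.0×5.10) = 0.1461
Step 6: P(0) = 1-ρ = 0.2550
Verify: L = λW = 14.9×0.19608 = 2.9216 ✔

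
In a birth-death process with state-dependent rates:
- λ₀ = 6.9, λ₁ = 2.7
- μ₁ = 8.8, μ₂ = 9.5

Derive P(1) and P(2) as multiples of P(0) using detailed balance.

Balance equations:
State 0: λ₀P₀ = μ₁P₁ → P₁ = (λ₀/μ₁)P₀ = (6.9/8.8)P₀ = 0.7841P₀
State 1: P₂ = (λ₀λ₁)/(μ₁μ₂)P₀ = (6.9×2.7)/(8.8×9.5)P₀ = 0.2228P₀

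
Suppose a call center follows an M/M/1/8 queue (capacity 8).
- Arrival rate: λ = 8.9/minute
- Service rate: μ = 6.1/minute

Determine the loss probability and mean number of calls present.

ρ = λ/μ = 8.9/6.1 = 1.4590
P₀ = (1-ρ)/(1-ρ^(K+1)) = (1-1.4590)/(1-1.4590^9) = -0.4590/-28.9570 = 0.01585
P_K = P₀×ρ^K = 0.015851 × 1.4590^8 = 0.015851 × 20.5325 = 0.3255
Blocking probability P_8 = 0.3255 (32.55%)
L = ρ[1 - (K+1)ρ^K + Kρ^(K+1)] / [(1-ρ)(1-ρ^(K+1))]
L = 1.4590 × (1 - 9×20.5325 + 8×29.9570) / ((1 - 1.4590) × (1 - 29.9570)) = 6.1322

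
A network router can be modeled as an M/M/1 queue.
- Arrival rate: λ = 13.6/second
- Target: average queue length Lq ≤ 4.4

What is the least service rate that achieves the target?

For M/M/1: Lq = λ²/(μ(μ-λ))
Need Lq ≤ 4.4, i.e. μ(μ-λ) ≥ λ²/4.4
μ² - 13.6μ - 184.96/4.4 ≥ 0  →  μ² - 13.6μ - 42.036364 ≥ 0
Quadratic formula (positive root): μ = [λ + √(λ² + 4×42.036364)]/2
Discriminant: 184.96 + 4×42.036364 = 353.1055, √353.1055 = 18.7911
μ ≥ (13.6 + 18.7911)/2 = 16.1956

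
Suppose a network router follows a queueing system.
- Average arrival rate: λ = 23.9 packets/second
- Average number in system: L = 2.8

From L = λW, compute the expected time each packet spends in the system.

Little's Law: L = λW, so W = L/λ
W = 2.8/23.9 = 0.1172 seconds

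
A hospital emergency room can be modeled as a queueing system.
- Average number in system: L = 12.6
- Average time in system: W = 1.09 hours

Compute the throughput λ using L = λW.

Little's Law: L = λW, so λ = L/W
λ = 12.6/1.09 = 11.5596 patients/hour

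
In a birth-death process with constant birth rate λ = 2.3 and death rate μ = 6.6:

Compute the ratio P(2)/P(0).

For constant rates: P(n)/P(0) = (λ/μ)^n
P(2)/P(0) = (2.3/6.6)^2 = 0.34848^2 = 0.1214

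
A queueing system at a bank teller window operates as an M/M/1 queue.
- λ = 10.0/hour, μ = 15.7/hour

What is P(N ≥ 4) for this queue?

ρ = λ/μ = 10.0/15.7 = 0.63694
P(N ≥ n) = ρⁿ
P(N ≥ 4) = 0.63694^4
P(N ≥ 4) = 0.1646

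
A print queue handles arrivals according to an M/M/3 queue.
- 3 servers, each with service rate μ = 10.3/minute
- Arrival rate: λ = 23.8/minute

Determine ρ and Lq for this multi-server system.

Traffic intensity: ρ = λ/(cμ) = 23.8/(3×10.3) = 0.7702
Since ρ = 0.7702 < 1, system is stable.
Offered load a = λ/μ = cρ = 23.8/10.3 = 2.3107
P₀ = [ Σₙ₌₀^2 aⁿ/n! + a^3/(3!(1-ρ)) ]⁻¹
Σ = a^0/0! + a^1/1! + a^2/2! = 1.0000 + 2.3107 + 2.6696 = 5.9803
a^3/(3!(1-ρ)) = 12.3373/(6 × 0.229773) = 8.9489
P₀ = 1/(5.9803 + 8.9489) = 0.06698
Lq = P₀·a^3·ρ / (3!(1-ρ)²) = 0.066983 × 12.3373 × 0.77023 / (6 × 0.052796) = 2.0093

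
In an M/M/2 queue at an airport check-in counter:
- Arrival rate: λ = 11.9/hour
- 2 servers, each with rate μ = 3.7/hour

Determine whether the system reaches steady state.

Stability requires ρ = λ/(cμ) < 1
ρ = 11.9/(2 × 3.7) = 11.9/7.40 = 1.6081
Since 1.6081 ≥ 1, the system is UNSTABLE.
Need c > λ/μ = 11.9/3.7 = 3.22.
Minimum servers needed: c = 4.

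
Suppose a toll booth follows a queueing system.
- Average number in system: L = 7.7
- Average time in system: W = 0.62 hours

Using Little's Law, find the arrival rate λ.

Little's Law: L = λW, so λ = L/W
λ = 7.7/0.62 = 12.4194 vehicles/hour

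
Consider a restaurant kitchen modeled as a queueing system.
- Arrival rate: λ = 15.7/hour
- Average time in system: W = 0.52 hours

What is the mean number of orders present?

Little's Law: L = λW
L = 15.7 × 0.52 = 8.1640 orders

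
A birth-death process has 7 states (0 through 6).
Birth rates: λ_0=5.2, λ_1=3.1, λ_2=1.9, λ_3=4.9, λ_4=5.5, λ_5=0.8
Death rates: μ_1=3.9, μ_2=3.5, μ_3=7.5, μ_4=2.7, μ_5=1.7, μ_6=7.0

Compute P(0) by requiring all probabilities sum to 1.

Ratios P(n)/P(0) = (λ₀···λₙ₋₁)/(μ₁···μₙ):
P(1)/P(0) = (5.2)/(3.9) = 1.3333
P(2)/P(0) = (5.2×3.1)/(3.9×3.5) = 1.1810
P(3)/P(0) = (5.2×3.1×1.9)/(3.9×3.5×7.5) = 0.2992
P(4)/P(0) = (5.2×3.1×1.9×4.9)/(3.9×3.5×7.5×2.7) = 0.5429
P(5)/P(0) = (5.2×3.1×1.9×4.9×5.5)/(3.9×3.5×7.5×2.7×1.7) = 1.7566
P(6)/P(0) = (5.2×3.1×1.9×4.9×5.5×0.8)/(3.9×3.5×7.5×2.7×1.7×7.0) = 0.2008

Normalization: ∑ P(n) = 1
P(0) × (1.0000 + 1.3333 + 1.1810 + 0.2992 + 0.5429 + 1.7566 + 0.2008) = 1
P(0) × 6.3138 = 1
P(0) = 1/6.3138 = 0.1584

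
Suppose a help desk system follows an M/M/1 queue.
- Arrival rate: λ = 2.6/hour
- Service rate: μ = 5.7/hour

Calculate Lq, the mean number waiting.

ρ = λ/μ = 2.6/5.7 = 0.4561
For M/M/1: Lq = λ²/(μ(μ-λ))
Lq = 6.76/(5.7 × 3.10)
Lq = 0.3826 tickets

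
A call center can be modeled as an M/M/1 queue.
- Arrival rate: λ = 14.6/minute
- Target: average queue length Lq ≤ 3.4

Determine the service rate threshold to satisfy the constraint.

For M/M/1: Lq = λ²/(μ(μ-λ))
Need Lq ≤ 3.4, i.e. μ(μ-λ) ≥ λ²/3.4
μ² - 14.6μ - 213.16/3.4 ≥ 0  →  μ² - 14.6μ - 62.69412 ≥ 0
Quadratic formula (positive root): μ = [λ + √(λ² + 4×62.69412)]/2
Discriminant: 213.16 + 4×62.69412 = 463.9365, √463.9365 = 21.5392
μ ≥ (14.6 + 21.5392)/2 = 18.0696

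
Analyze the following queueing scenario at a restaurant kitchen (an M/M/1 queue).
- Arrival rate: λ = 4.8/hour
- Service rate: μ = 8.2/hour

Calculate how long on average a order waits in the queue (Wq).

First, compute utilization: ρ = λ/μ = 4.8/8.2 = 0.5854
For M/M/1: Wq = λ/(μ(μ-λ))
Wq = 4.8/(8.2 × (8.2-4.8))
Wq = 4.8/(8.2 × 3.40)
Wq = 0.1722 hours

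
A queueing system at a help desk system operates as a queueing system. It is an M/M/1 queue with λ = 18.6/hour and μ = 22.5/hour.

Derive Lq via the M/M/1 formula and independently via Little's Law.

Method 1 (direct): Lq = λ²/(μ(μ-λ)) = 345.96/(22.5 × 3.90) = 3.9426

Method 2 (Little's Law):
W = 1/(μ-λ) = 1/3.90 = 0.25641
Wq = W - 1/μ = 0.25641 - 0.044444 = 0.21197
Lq = λWq = 18.6 × 0.21197 = 3.9426 ✔ (matches Method 1)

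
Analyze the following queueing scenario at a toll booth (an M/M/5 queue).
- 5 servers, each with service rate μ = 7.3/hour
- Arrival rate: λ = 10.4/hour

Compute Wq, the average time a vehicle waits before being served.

Traffic intensity: ρ = λ/(cμ) = 10.4/(5×7.3) = 0.2849
Since ρ = 0.2849 < 1, system is stable.
Offered load a = λ/μ = cρ = 10.4/7.3 = 1.4247
P₀ = [ Σₙ₌₀^4 aⁿ/n! + a^5/(5!(1-ρ)) ]⁻¹
Σ = a^0/0! + a^1/1! + a^2/2! + a^3/3! + a^4/4! = 1.0000 + 1.4247 + 1.0148 + 0.48193 + 0.17164 = 4.0931
a^5/(5!(1-ρ)) = 5.8688/(120 × 0.7151) = 0.06839
P₀ = 1/(4.0931 + 0.06839) = 0.2403
Lq = P₀·a^5·ρ / (5!(1-ρ)²) = 0.24030 × 5.8688 × 0.28493 / (120 × 0.51132) = 0.006549
Wq = Lq/λ = 0.006549/10.4 = 0.0006297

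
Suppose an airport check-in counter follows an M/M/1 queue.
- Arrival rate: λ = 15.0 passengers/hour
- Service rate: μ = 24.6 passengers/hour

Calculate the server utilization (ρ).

Server utilization: ρ = λ/μ
ρ = 15.0/24.6 = 0.6098
The server is busy 60.98% of the time.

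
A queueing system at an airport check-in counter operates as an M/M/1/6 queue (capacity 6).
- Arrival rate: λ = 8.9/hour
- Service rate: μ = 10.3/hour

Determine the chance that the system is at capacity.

ρ = λ/μ = 8.9/10.3 = 0.86408
P₀ = (1-ρ)/(1-ρ^(K+1)) = (1-0.86408)/(1-0.86408^7) = 0.13592/0.64035 = 0.2123
P_K = P₀×ρ^K = 0.21226 × 0.86408^6 = 0.21226 × 0.41622 = 0.08835
Blocking probability = 8.83%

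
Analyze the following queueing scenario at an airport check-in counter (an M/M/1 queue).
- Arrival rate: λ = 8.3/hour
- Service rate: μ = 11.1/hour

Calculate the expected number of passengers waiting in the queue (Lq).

ρ = λ/μ = 8.3/11.1 = 0.7477
For M/M/1: Lq = λ²/(μ(μ-λ))
Lq = 68.89/(11.1 × 2.80)
Lq = 2.2165 passengers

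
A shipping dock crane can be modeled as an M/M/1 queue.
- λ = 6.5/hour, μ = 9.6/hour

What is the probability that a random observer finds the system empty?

ρ = λ/μ = 6.5/9.6 = 0.6771
P(0) = 1 - ρ = 1 - 0.6771 = 0.3229
The server is idle 32.29% of the time.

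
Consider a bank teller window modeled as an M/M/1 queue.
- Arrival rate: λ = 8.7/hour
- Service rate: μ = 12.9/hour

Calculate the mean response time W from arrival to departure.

First, compute utilization: ρ = λ/μ = 8.7/12.9 = 0.6744
For M/M/1: W = 1/(μ-λ)
W = 1/(12.9-8.7) = 1/4.20
W = 0.2381 hours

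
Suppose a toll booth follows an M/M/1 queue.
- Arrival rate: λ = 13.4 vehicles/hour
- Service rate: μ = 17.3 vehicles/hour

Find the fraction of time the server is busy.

Server utilization: ρ = λ/μ
ρ = 13.4/17.3 = 0.7746
The server is busy 77.46% of the time.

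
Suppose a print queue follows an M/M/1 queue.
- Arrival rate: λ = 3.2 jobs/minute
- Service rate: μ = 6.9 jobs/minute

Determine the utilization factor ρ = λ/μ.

Server utilization: ρ = λ/μ
ρ = 3.2/6.9 = 0.4638
The server is busy 46.38% of the time.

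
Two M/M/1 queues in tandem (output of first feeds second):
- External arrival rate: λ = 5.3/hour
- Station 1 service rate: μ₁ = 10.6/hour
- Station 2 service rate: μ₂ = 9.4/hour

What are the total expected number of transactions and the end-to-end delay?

By Jackson's theorem, each station behaves as independent M/M/1.
Station 1: ρ₁ = 5.3/10.6 = 0.5000, L₁ = ρ₁/(1-ρ₁) = λ/(μ₁-λ) = 5.3/5.30 = 1.0000
Station 2: ρ₂ = 5.3/9.4 = 0.5638, L₂ = ρ₂/(1-ρ₂) = λ/(μ₂-λ) = 5.3/4.10 = 1.2927
Total: L = L₁ + L₂ = 1.0000 + 1.2927 = 2.2927
W = L/λ = 2.2927/5.3 = 0.4326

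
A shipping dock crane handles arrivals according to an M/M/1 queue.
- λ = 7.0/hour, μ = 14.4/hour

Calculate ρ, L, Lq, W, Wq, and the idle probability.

Step 1: ρ = λ/μ = 7.0/14.4 = 0.4861
Step 2: L = λ/(μ-λ) = 7.0/7.40 = 0.9459
Step 3: Lq = λ²/(μ(μ-λ)) = 49.00/(14.4×7.40) = 0.4598
Step 4: W = 1/(μ-λ) = 1/7.40 = 0.135135
Step 5: Wq = λ/(μ(μ-λ)) = 7.0/(14.4×7.40) = 0.06569
Step 6: P(0) = 1-ρ = 0.5139
Verify: L = λW = 7.0×0.135135 = 0.9459 ✔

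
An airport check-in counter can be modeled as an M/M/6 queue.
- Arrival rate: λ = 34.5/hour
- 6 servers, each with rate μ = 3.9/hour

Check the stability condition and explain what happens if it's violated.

Stability requires ρ = λ/(cμ) < 1
ρ = 34.5/(6 × 3.9) = 34.5/23.40 = 1.4744
Since 1.4744 ≥ 1, the system is UNSTABLE.
Need c > λ/μ = 34.5/3.9 = 8.85.
Minimum servers needed: c = 9.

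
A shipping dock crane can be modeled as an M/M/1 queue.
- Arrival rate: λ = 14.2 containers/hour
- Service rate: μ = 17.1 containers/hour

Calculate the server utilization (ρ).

Server utilization: ρ = λ/μ
ρ = 14.2/17.1 = 0.8304
The server is busy 83.04% of the time.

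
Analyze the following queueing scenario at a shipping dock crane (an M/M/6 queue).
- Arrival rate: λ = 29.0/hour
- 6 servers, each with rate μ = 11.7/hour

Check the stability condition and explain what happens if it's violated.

Stability requires ρ = λ/(cμ) < 1
ρ = 29.0/(6 × 11.7) = 29.0/70.20 = 0.4131
Since 0.4131 < 1, the system is STABLE.
The servers are busy 41.31% of the time.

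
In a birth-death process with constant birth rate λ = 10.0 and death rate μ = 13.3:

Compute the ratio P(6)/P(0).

For constant rates: P(n)/P(0) = (λ/μ)^n
P(6)/P(0) = (10.0/13.3)^6 = 0.7519^6 = 0.1807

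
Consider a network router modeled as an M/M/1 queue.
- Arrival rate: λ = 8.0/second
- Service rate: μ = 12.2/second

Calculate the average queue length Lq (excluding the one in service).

ρ = λ/μ = 8.0/12.2 = 0.6557
For M/M/1: Lq = λ²/(μ(μ-λ))
Lq = 64.00/(12.2 × 4.20)
Lq = 1.2490 packets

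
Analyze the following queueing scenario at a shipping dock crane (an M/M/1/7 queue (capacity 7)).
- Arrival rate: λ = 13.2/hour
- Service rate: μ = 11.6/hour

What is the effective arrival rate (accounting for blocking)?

ρ = λ/μ = 13.2/11.6 = 1.137931
P₀ = (1-ρ)/(1-ρ^(K+1)) = (1-1.137931)/(1-1.137931^8) = -0.137931/-1.81143 = 0.07614
P_K = P₀×ρ^K = 0.07614 × 1.137931^7 = 0.07614 × 2.4707 = 0.1881
λ_eff = λ(1-P_K) = 13.2 × (1 - 0.18813) = 13.2 × 0.81187 = 10.7167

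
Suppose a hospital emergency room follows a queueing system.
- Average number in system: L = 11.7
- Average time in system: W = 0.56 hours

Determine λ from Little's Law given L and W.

Little's Law: L = λW, so λ = L/W
λ = 11.7/0.56 = 20.8929 patients/hour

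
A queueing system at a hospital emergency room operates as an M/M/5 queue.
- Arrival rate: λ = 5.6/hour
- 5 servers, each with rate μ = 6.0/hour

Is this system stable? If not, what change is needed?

Stability requires ρ = λ/(cμ) < 1
ρ = 5.6/(5 × 6.0) = 5.6/30.00 = 0.1867
Since 0.1867 < 1, the system is STABLE.
The servers are busy 18.67% of the time.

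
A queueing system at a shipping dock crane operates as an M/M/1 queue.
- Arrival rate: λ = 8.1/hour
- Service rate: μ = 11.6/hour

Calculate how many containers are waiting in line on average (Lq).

ρ = λ/μ = 8.1/11.6 = 0.6983
For M/M/1: Lq = λ²/(μ(μ-λ))
Lq = 65.61/(11.6 × 3.50)
Lq = 1.6160 containers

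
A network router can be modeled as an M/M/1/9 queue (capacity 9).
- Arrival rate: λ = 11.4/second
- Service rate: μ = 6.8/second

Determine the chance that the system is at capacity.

ρ = λ/μ = 11.4/6.8 = 1.6765
P₀ = (1-ρ)/(1-ρ^(K+1)) = (1-1.6765)/(1-1.6765^10) = -0.6765/-174.4024 = 0.003879
P_K = P₀×ρ^K = 0.003879 × 1.6765^9 = 0.003879 × 104.6242 = 0.4058
Blocking probability = 40.58%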